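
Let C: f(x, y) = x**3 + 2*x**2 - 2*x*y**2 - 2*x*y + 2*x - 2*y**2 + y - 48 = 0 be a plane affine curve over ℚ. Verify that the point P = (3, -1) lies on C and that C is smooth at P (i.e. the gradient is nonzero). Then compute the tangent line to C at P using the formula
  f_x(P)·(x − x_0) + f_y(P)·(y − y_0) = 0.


Tangent line at P: 41*x + 11*y - 112 = 0.

Step 1: f(3, -1) = 0, so P lies on C.
Step 2: partial derivatives
  f_x(x, y) = 3*x**2 + 4*x - 2*y**2 - 2*y + 2, f_y(x, y) = -4*x*y - 2*x - 4*y + 1.
  f_x(P) = 41, f_y(P) = 11 (gradient nonzero, so P is smooth).
Step 3: tangent line at P: 41·(x − 3) + 11·(y − -1) = 0.
Expanding: 41*x + 11*y - 112 = 0.


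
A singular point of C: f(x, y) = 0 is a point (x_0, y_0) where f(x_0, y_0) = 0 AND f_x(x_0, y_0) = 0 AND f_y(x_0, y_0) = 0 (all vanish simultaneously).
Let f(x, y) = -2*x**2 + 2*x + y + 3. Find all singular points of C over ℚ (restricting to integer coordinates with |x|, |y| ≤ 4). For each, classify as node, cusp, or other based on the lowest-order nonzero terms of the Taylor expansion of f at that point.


No singular points in the scanned grid; C is smooth there.

Compute partial derivatives:
  f_x = 2 - 4*x.
  f_y = 1.
f_y = 1 is a nonzero constant, so f_y never vanishes: no point (x, y) can satisfy f = f_x = f_y = 0. In particular no (x, y) ∈ {−4, ..., 4}² is singular; the curve is smooth.


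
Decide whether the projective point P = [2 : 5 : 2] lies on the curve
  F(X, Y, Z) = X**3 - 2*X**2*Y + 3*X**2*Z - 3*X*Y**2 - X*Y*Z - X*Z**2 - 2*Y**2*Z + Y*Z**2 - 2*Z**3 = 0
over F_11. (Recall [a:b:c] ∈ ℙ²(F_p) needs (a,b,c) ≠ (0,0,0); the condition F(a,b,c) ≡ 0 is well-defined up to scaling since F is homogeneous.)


F(2,5,2) ≡ 4 (mod 11); P is NOT on the curve.

Evaluate F(2, 5, 2) term-by-term (mod 11).
  X**3 ↦ 1·8·1·1 = 8
  -2*X**2*Y ↦ -2·4·5·1 = -40
  3*X**2*Z ↦ 3·4·1·2 = 24
  -3*X*Y**2 ↦ -3·2·25·1 = -150
  -X*Y*Z ↦ -1·2·5·2 = -20
  -X*Z**2 ↦ -1·2·1·4 = -8
  -2*Y**2*Z ↦ -2·1·25·2 = -100
  Y*Z**2 ↦ 1·1·5·4 = 20
  -2*Z**3 ↦ -2·1·1·8 = -16
Sum: F(2, 5, 2) = (8) + (-40) + (24) + (-150) + (-20) + (-8) + (-100) + (20) + (-16) = -282.
Reducing mod 11: -282 ≡ 4 (mod 11).
Since F(a, b, c) ≡ 4 ≠ 0 (mod 11), P does NOT lie on the curve.


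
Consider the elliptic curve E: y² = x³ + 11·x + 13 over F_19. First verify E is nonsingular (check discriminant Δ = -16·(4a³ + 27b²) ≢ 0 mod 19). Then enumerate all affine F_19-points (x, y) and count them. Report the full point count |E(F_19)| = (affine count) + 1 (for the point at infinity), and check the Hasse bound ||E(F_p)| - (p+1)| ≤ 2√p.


Affine points = {(1, 5), (1, 14), (2, 9), (2, 10), (3, 4), (3, 15), (4, 8), (4, 11), (8, 9), (8, 10), (9, 9), (9, 10), (12, 7), (12, 12), (13, 4), (13, 15), (14, 2), (14, 17), (15, 0), (18, 1), (18, 18)}; affine count = 21; |E(F_19)| = 22.

Discriminant check: Δ ∝ 4a³ + 27b² = 4·11³ + 27·13² = 4·1331 + 27·169 ≡ 7 (mod 19). Nonzero ⇒ E is nonsingular.
For each x ∈ F_19, compute rhs = x³ + 11·x + 13 mod 19, then count y ∈ F_19 with y² ≡ rhs.
  x = 0: rhs = 13, matching y values: none (0 points).
  x = 1: rhs = 6, matching y values: 5, 14 (2 points).
  x = 2: rhs = 5, matching y values: 9, 10 (2 points).
  x = 3: rhs = 16, matching y values: 4, 15 (2 points).
  x = 4: rhs = 7, matching y values: 8, 11 (2 points).
  x = 5: rhs = 3, matching y values: none (0 points).
  x = 6: rhs = 10, matching y values: none (0 points).
  x = 7: rhs = 15, matching y values: none (0 points).
  x = 8: rhs = 5, matching y values: 9, 10 (2 points).
  x = 9: rhs = 5, matching y values: 9, 10 (2 points).
  x = 10: rhs = 2, matching y values: none (0 points).
  x = 11: rhs = 2, matching y values: none (0 points).
  x = 12: rhs = 11, matching y values: 7, 12 (2 points).
  x = 13: rhs = 16, matching y values: 4, 15 (2 points).
  x = 14: rhs = 4, matching y values: 2, 17 (2 points).
  x = 15: rhs = 0, matching y values: 0 (1 points).
  x = 16: rhs = 10, matching y values: none (0 points).
  x = 17: rhs = 2, matching y values: none (0 points).
  x = 18: rhs = 1, matching y values: 1, 18 (2 points).
Total affine count: 21.
Full point count |E(F_19)| = 21 + 1 = 22.
Hasse bound: |22 − (19+1)| = |2| = 2 ≤ 2√19 ≈ 8.7178 ✓.


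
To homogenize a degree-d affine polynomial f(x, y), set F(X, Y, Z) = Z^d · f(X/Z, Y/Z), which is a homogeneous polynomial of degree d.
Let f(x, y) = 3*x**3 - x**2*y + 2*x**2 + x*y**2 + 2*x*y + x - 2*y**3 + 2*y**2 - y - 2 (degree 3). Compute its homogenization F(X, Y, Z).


F(X, Y, Z) = 3*X**3 - X**2*Y + 2*X**2*Z + X*Y**2 + 2*X*Y*Z + X*Z**2 - 2*Y**3 + 2*Y**2*Z - Y*Z**2 - 2*Z**3

deg(f) = 3.
Substitute x = X/Z, y = Y/Z into f, then multiply by Z^3.
  monomial 3·x^3·y^0 ↦ 3·X^3·Y^0·Z^0.
  monomial -1·x^2·y^1 ↦ -1·X^2·Y^1·Z^0.
  monomial 2·x^2·y^0 ↦ 2·X^2·Y^0·Z^1.
  monomial 1·x^1·y^2 ↦ 1·X^1·Y^2·Z^0.
  monomial 2·x^1·y^1 ↦ 2·X^1·Y^1·Z^1.
  monomial 1·x^1·y^0 ↦ 1·X^1·Y^0·Z^2.
  monomial -2·x^0·y^3 ↦ -2·X^0·Y^3·Z^0.
  monomial 2·x^0·y^2 ↦ 2·X^0·Y^2·Z^1.
  monomial -1·x^0·y^1 ↦ -1·X^0·Y^1·Z^2.
  monomial -2·x^0·y^0 ↦ -2·X^0·Y^0·Z^3.
Collecting: F(X, Y, Z) = 3*X**3 - X**2*Y + 2*X**2*Z + X*Y**2 + 2*X*Y*Z + X*Z**2 - 2*Y**3 + 2*Y**2*Z - Y*Z**2 - 2*Z**3.


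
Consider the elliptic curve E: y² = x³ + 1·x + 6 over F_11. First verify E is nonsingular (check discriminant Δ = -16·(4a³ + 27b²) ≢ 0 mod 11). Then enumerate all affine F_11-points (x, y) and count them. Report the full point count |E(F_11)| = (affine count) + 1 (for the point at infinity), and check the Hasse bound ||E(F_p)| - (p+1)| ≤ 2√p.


Affine points = {(2, 4), (2, 7), (3, 5), (3, 6), (5, 2), (5, 9), (7, 2), (7, 9), (8, 3), (8, 8), (10, 2), (10, 9)}; affine count = 12; |E(F_11)| = 13.

Discriminant check: Δ ∝ 4a³ + 27b² = 4·1³ + 27·6² = 4·1 + 27·36 ≡ 8 (mod 11). Nonzero ⇒ E is nonsingular.
For each x ∈ F_11, compute rhs = x³ + 1·x + 6 mod 11, then count y ∈ F_11 with y² ≡ rhs.
  x = 0: rhs = 6, matching y values: none (0 points).
  x = 1: rhs = 8, matching y values: none (0 points).
  x = 2: rhs = 5, matching y values: 4, 7 (2 points).
  x = 3: rhs = 3, matching y values: 5, 6 (2 points).
  x = 4: rhs = 8, matching y values: none (0 points).
  x = 5: rhs = 4, matching y values: 2, 9 (2 points).
  x = 6: rhs = 8, matching y values: none (0 points).
  x = 7: rhs = 4, matching y values: 2, 9 (2 points).
  x = 8: rhs = 9, matching y values: 3, 8 (2 points).
  x = 9: rhs = 7, matching y values: none (0 points).
  x = 10: rhs = 4, matching y values: 2, 9 (2 points).
Total affine count: 12.
Full point count |E(F_11)| = 12 + 1 = 13.
Hasse bound: |13 − (11+1)| = |1| = 1 ≤ 2√11 ≈ 6.6332 ✓.


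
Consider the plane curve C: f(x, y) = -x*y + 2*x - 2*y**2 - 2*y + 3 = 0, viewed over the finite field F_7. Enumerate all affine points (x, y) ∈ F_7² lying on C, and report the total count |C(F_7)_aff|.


Affine F_7-points: {(0, 3), (1, 1), (2, 0), (2, 5), (6, 4), (6, 6)}; count = 6.

For each of the 49 pairs (x, y) ∈ F_7², evaluate f(x, y) mod 7. Record the zeros.
  x = 0: [0↦3, 1↦6, 2↦5, 3↦0, 4↦5, 5↦6, 6↦3]  zeros at y ∈ {3}
  x = 1: [0↦5, 1↦0, 2↦5, 3↦6, 4↦3, 5↦3, 6↦6]  zeros at y ∈ {1}
  x = 2: [0↦0, 1↦1, 2↦5, 3↦5, 4↦1, 5↦0, 6↦2]  zeros at y ∈ {0, 5}
  x = 3: [0↦2, 1↦2, 2↦5, 3↦4, 4↦6, 5↦4, 6↦5]  zeros at y ∈ ∅
  x = 4: [0↦4, 1↦3, 2↦5, 3↦3, 4↦4, 5↦1, 6↦1]  zeros at y ∈ ∅
  x = 5: [0↦6, 1↦4, 2↦5, 3↦2, 4↦2, 5↦5, 6↦4]  zeros at y ∈ ∅
  x = 6: [0↦1, 1↦5, 2↦5, 3↦1, 4↦0, 5↦2, 6↦0]  zeros at y ∈ {4, 6}
Collecting zeros: affine points = {(0, 3), (1, 1), (2, 0), (2, 5), (6, 4), (6, 6)}.
Total count |C(F_7)_aff| = 6.


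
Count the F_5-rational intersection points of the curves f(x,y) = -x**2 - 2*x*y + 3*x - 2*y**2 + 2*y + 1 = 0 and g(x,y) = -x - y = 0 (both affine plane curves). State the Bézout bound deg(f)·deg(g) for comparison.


Common zeros: {(3, 2)}; count = 1; Bézout bound = 2.

deg(f) = 2, deg(g) = 1, so Bézout bound = 2.
Scan x ∈ F_5. For each x, list the y ∈ F_5 with f(x, y) ≡ 0 and those with g(x, y) ≡ 0 (mod 5); the common zeros in that column are the intersection.
  x = 0: f ≡ 0 at y ∈ ∅; g ≡ 0 at y ∈ {0}; common: ∅.
  x = 1: f ≡ 0 at y ∈ {2, 3}; g ≡ 0 at y ∈ {4}; common: ∅.
  x = 2: f ≡ 0 at y ∈ ∅; g ≡ 0 at y ∈ {3}; common: ∅.
  x = 3: f ≡ 0 at y ∈ {1, 2}; g ≡ 0 at y ∈ {2}; common: {2}.
  x = 4: f ≡ 0 at y ∈ ∅; g ≡ 0 at y ∈ {1}; common: ∅.
Collecting: common zeros = {(3, 2)}, so the count is 1.
Comparison with the Bézout bound: 1 ≤ 2 = deg(f)·deg(g), as expected for curves with no common component (the affine F_5-count falls short of the bound because intersections may lie at infinity, over extension fields, or carry multiplicity).


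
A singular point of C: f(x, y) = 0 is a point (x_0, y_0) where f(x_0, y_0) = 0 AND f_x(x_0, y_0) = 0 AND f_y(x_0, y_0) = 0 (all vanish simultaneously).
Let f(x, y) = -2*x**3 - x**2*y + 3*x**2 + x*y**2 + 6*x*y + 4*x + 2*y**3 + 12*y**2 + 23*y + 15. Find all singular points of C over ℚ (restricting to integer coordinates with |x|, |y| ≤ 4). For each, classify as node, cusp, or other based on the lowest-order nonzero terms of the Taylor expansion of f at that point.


Singular points: {(1, -2)}; classification: node.

Compute partial derivatives:
  f_x = -6*x**2 - 2*x*y + 6*x + y**2 + 6*y + 4.
  f_y = -x**2 + 2*x*y + 6*x + 6*y**2 + 24*y + 23.
Scan x_0 ∈ {−4, ..., 4}. For each x_0, f_y(x_0, y) is a polynomial in y; find its integer roots y ∈ {−4, ..., 4}, then test f_x and f at those candidates.
  x = -4: f_y(-4, y) = 6*y**2 + 16*y - 17; no integer root y with |y| ≤ 4.
  x = -3: f_y(-3, y) = 6*y**2 + 18*y - 4; no integer root y with |y| ≤ 4.
  x = -2: f_y(-2, y) = 6*y**2 + 20*y + 7; no integer root y with |y| ≤ 4.
  x = -1: f_y(-1, y) = 6*y**2 + 22*y + 16; vanishes at y ∈ {-1}. (-1, -1): f_x = -15 ≠ 0.
  x = 0: f_y(0, y) = 6*y**2 + 24*y + 23; no integer root y with |y| ≤ 4.
  x = 1: f_y(1, y) = 6*y**2 + 26*y + 28; vanishes at y ∈ {-2}. (1, -2): f_x = 0, f = 0 — SINGULAR.
  x = 2: f_y(2, y) = 6*y**2 + 28*y + 31; no integer root y with |y| ≤ 4.
  x = 3: f_y(3, y) = 6*y**2 + 30*y + 32; no integer root y with |y| ≤ 4.
  x = 4: f_y(4, y) = 6*y**2 + 32*y + 31; no integer root y with |y| ≤ 4.
Only singular point on the grid: (1, -2).
Classify: substitute x = 1 + u, y = -2 + v and expand: f = -2*u**3 - u**2*v - u**2 + u*v**2 + 2*v**3 + v**2.
No constant or linear terms (consistent with a singular point). Quadratic part: -u**2 + v**2. Cubic part: -2*u**3 - u**2*v + u*v**2 + 2*v**3.
The quadratic part v**2 - u**2 = (v − u)(v + u) splits into two distinct linear factors, so there are two distinct tangent lines y − -2 = ±(x − 1) — this is a node (ordinary double point).
Classification: node.


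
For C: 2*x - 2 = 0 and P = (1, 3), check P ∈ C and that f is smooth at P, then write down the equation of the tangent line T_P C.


Tangent line at P: 2*x - 2 = 0.

Step 1: f(1, 3) = 0, so P lies on C.
Step 2: partial derivatives
  f_x(x, y) = 2, f_y(x, y) = 0.
  f_x(P) = 2, f_y(P) = 0 (gradient nonzero, so P is smooth).
Step 3: tangent line at P: 2·(x − 1) + 0·(y − 3) = 0.
Expanding: 2*x - 2 = 0.


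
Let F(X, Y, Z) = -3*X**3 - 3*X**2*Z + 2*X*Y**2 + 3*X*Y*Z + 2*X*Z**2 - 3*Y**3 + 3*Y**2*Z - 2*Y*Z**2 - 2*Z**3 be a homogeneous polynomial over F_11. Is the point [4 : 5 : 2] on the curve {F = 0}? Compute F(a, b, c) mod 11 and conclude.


F(4,5,2) ≡ 3 (mod 11); P is NOT on the curve.

Evaluate F(4, 5, 2) term-by-term (mod 11).
  -3*X**3 ↦ -3·64·1·1 = -192
  -3*X**2*Z ↦ -3·16·1·2 = -96
  2*X*Y**2 ↦ 2·4·25·1 = 200
  3*X*Y*Z ↦ 3·4·5·2 = 120
  2*X*Z**2 ↦ 2·4·1·4 = 32
  -3*Y**3 ↦ -3·1·125·1 = -375
  3*Y**2*Z ↦ 3·1·25·2 = 150
  -2*Y*Z**2 ↦ -2·1·5·4 = -40
  -2*Z**3 ↦ -2·1·1·8 = -16
Sum: F(4, 5, 2) = (-192) + (-96) + (200) + (120) + (32) + (-375) + (150) + (-40) + (-16) = -217.
Reducing mod 11: -217 ≡ 3 (mod 11).
Since F(a, b, c) ≡ 3 ≠ 0 (mod 11), P does NOT lie on the curve.


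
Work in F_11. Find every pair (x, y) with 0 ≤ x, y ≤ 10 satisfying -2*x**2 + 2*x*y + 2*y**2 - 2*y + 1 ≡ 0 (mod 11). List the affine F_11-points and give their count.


Affine F_11-points: {(2, 4), (2, 6), (3, 1), (3, 8), (4, 2), (4, 6), (5, 8), (5, 10), (9, 1), (9, 2)}; count = 10.

For each of the 121 pairs (x, y) ∈ F_11², evaluate f(x, y) mod 11. Record the zeros.
  x = 0: [0↦1, 1↦1, 2↦5, 3↦2, 4↦3, 5↦8, 6↦6, 7↦8, 8↦3, 9↦2, 10↦5]  zeros at y ∈ ∅
  x = 1: [0↦10, 1↦1, 2↦7, 3↦6, 4↦9, 5↦5, 6↦5, 7↦9, 8↦6, 9↦7, 10↦1]  zeros at y ∈ ∅
  x = 2: [0↦4, 1↦8, 2↦5, 3↦6, 4↦0, 5↦9, 6↦0, 7↦6, 8↦5, 9↦8, 10↦4]  zeros at y ∈ {4, 6}
  x = 3: [0↦5, 1↦0, 2↦10, 3↦2, 4↦9, 5↦9, 6↦2, 7↦10, 8↦0, 9↦5, 10↦3]  zeros at y ∈ {1, 8}
  x = 4: [0↦2, 1↦10, 2↦0, 3↦5, 4↦3, 5↦5, 6↦0, 7↦10, 8↦2, 9↦9, 10↦9]  zeros at y ∈ {2, 6}
  x = 5: [0↦6, 1↦5, 2↦8, 3↦4, 4↦4, 5↦8, 6↦5, 7↦6, 8↦0, 9↦9, 10↦0]  zeros at y ∈ {8, 10}
  x = 6: [0↦6, 1↦7, 2↦1, 3↦10, 4↦1, 5↦7, 6↦6, 7↦9, 8↦5, 9↦5, 10↦9]  zeros at y ∈ ∅
  x = 7: [0↦2, 1↦5, 2↦1, 3↦1, 4↦5, 5↦2, 6↦3, 7↦8, 8↦6, 9↦8, 10↦3]  zeros at y ∈ ∅
  x = 8: [0↦5, 1↦10, 2↦8, 3↦10, 4↦5, 5↦4, 6↦7, 7↦3, 8↦3, 9↦7, 10↦4]  zeros at y ∈ ∅
  x = 9: [0↦4, 1↦0, 2↦0, 3↦4, 4↦1, 5↦2, 6↦7, 7↦5, 8↦7, 9↦2, 10↦1]  zeros at y ∈ {1, 2}
  x = 10: [0↦10, 1↦8, 2↦10, 3↦5, 4↦4, 5↦7, 6↦3, 7↦3, 8↦7, 9↦4, 10↦5]  zeros at y ∈ ∅
Collecting zeros: affine points = {(2, 4), (2, 6), (3, 1), (3, 8), (4, 2), (4, 6), (5, 8), (5, 10), (9, 1), (9, 2)}.
Total count |C(F_11)_aff| = 10.


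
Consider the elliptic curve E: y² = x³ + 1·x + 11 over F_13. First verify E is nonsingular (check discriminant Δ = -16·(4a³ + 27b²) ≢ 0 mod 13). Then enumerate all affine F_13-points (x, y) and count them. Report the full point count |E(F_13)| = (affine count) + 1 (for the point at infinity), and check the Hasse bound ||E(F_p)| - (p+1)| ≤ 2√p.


Affine points = {(1, 0), (4, 1), (4, 12), (6, 5), (6, 8), (7, 6), (7, 7), (11, 1), (11, 12), (12, 3), (12, 10)}; affine count = 11; |E(F_13)| = 12.

Discriminant check: Δ ∝ 4a³ + 27b² = 4·1³ + 27·11² = 4·1 + 27·121 ≡ 8 (mod 13). Nonzero ⇒ E is nonsingular.
For each x ∈ F_13, compute rhs = x³ + 1·x + 11 mod 13, then count y ∈ F_13 with y² ≡ rhs.
  x = 0: rhs = 11, matching y values: none (0 points).
  x = 1: rhs = 0, matching y values: 0 (1 points).
  x = 2: rhs = 8, matching y values: none (0 points).
  x = 3: rhs = 2, matching y values: none (0 points).
  x = 4: rhs = 1, matching y values: 1, 12 (2 points).
  x = 5: rhs = 11, matching y values: none (0 points).
  x = 6: rhs = 12, matching y values: 5, 8 (2 points).
  x = 7: rhs = 10, matching y values: 6, 7 (2 points).
  x = 8: rhs = 11, matching y values: none (0 points).
  x = 9: rhs = 8, matching y values: none (0 points).
  x = 10: rhs = 7, matching y values: none (0 points).
  x = 11: rhs = 1, matching y values: 1, 12 (2 points).
  x = 12: rhs = 9, matching y values: 3, 10 (2 points).
Total affine count: 11.
Full point count |E(F_13)| = 11 + 1 = 12.
Hasse bound: |12 − (13+1)| = |-2| = 2 ≤ 2√13 ≈ 7.2111 ✓.


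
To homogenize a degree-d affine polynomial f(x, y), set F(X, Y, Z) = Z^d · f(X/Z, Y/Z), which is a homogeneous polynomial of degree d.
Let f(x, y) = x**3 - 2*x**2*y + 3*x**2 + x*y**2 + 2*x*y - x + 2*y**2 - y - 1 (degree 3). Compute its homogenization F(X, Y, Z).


F(X, Y, Z) = X**3 - 2*X**2*Y + 3*X**2*Z + X*Y**2 + 2*X*Y*Z - X*Z**2 + 2*Y**2*Z - Y*Z**2 - Z**3

deg(f) = 3.
Substitute x = X/Z, y = Y/Z into f, then multiply by Z^3.
  monomial 1·x^3·y^0 ↦ 1·X^3·Y^0·Z^0.
  monomial -2·x^2·y^1 ↦ -2·X^2·Y^1·Z^0.
  monomial 3·x^2·y^0 ↦ 3·X^2·Y^0·Z^1.
  monomial 1·x^1·y^2 ↦ 1·X^1·Y^2·Z^0.
  monomial 2·x^1·y^1 ↦ 2·X^1·Y^1·Z^1.
  monomial -1·x^1·y^0 ↦ -1·X^1·Y^0·Z^2.
  monomial 2·x^0·y^2 ↦ 2·X^0·Y^2·Z^1.
  monomial -1·x^0·y^1 ↦ -1·X^0·Y^1·Z^2.
  monomial -1·x^0·y^0 ↦ -1·X^0·Y^0·Z^3.
Collecting: F(X, Y, Z) = X**3 - 2*X**2*Y + 3*X**2*Z + X*Y**2 + 2*X*Y*Z - X*Z**2 + 2*Y**2*Z - Y*Z**2 - Z**3.


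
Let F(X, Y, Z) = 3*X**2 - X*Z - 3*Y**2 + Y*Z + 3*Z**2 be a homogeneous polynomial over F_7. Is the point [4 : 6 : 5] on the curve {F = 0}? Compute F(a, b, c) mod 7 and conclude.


F(4,6,5) ≡ 4 (mod 7); P is NOT on the curve.

Evaluate F(4, 6, 5) term-by-term (mod 7).
  3*X**2 ↦ 3·16·1·1 = 48
  -X*Z ↦ -1·4·1·5 = -20
  -3*Y**2 ↦ -3·1·36·1 = -108
  Y*Z ↦ 1·1·6·5 = 30
  3*Z**2 ↦ 3·1·1·25 = 75
Sum: F(4, 6, 5) = (48) + (-20) + (-108) + (30) + (75) = 25.
Reducing mod 7: 25 ≡ 4 (mod 7).
Since F(a, b, c) ≡ 4 ≠ 0 (mod 7), P does NOT lie on the curve.


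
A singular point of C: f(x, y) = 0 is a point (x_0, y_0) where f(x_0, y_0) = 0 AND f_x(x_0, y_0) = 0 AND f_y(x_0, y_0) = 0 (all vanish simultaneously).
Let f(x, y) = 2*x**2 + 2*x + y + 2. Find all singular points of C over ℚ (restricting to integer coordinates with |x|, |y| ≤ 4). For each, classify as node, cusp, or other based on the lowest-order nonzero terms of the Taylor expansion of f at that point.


No singular points in the scanned grid; C is smooth there.

Compute partial derivatives:
  f_x = 4*x + 2.
  f_y = 1.
f_y = 1 is a nonzero constant, so f_y never vanishes: no point (x, y) can satisfy f = f_x = f_y = 0. In particular no (x, y) ∈ {−4, ..., 4}² is singular; the curve is smooth.


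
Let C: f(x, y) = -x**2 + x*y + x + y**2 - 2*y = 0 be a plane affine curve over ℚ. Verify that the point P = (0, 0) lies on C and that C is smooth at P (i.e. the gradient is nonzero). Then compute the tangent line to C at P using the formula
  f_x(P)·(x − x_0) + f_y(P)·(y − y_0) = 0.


Tangent line at P: x - 2*y = 0.

Step 1: f(0, 0) = 0, so P lies on C.
Step 2: partial derivatives
  f_x(x, y) = -2*x + y + 1, f_y(x, y) = x + 2*y - 2.
  f_x(P) = 1, f_y(P) = -2 (gradient nonzero, so P is smooth).
Step 3: tangent line at P: 1·(x − 0) + -2·(y − 0) = 0.
Expanding: x - 2*y = 0.


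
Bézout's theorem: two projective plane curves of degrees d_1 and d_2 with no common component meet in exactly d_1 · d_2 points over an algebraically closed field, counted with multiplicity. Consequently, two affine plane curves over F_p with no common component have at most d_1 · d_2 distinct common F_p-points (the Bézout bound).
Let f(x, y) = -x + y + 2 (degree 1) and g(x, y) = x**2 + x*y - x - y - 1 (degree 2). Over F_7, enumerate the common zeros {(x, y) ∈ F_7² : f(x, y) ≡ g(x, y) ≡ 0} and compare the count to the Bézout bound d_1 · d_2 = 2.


Common zeros: {(3, 1), (6, 4)}; count = 2; Bézout bound = 2.

deg(f) = 1, deg(g) = 2, so Bézout bound = 2.
Scan x ∈ F_7. For each x, list the y ∈ F_7 with f(x, y) ≡ 0 and those with g(x, y) ≡ 0 (mod 7); the common zeros in that column are the intersection.
  x = 0: f ≡ 0 at y ∈ {5}; g ≡ 0 at y ∈ {6}; common: ∅.
  x = 1: f ≡ 0 at y ∈ {6}; g ≡ 0 at y ∈ ∅; common: ∅.
  x = 2: f ≡ 0 at y ∈ {0}; g ≡ 0 at y ∈ {6}; common: ∅.
  x = 3: f ≡ 0 at y ∈ {1}; g ≡ 0 at y ∈ {1}; common: {1}.
  x = 4: f ≡ 0 at y ∈ {2}; g ≡ 0 at y ∈ {1}; common: ∅.
  x = 5: f ≡ 0 at y ∈ {3}; g ≡ 0 at y ∈ {4}; common: ∅.
  x = 6: f ≡ 0 at y ∈ {4}; g ≡ 0 at y ∈ {4}; common: {4}.
Collecting: common zeros = {(3, 1), (6, 4)}, so the count is 2.
Comparison with the Bézout bound: 2 ≤ 2 = deg(f)·deg(g), as expected for curves with no common component (the bound is attained).


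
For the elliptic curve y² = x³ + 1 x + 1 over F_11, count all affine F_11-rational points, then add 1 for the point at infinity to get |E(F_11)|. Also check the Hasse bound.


Affine points = {(0, 1), (0, 10), (1, 5), (1, 6), (2, 0), (3, 3), (3, 8), (4, 5), (4, 6), (6, 5), (6, 6), (8, 2), (8, 9)}; affine count = 13; |E(F_11)| = 14.

Discriminant check: Δ ∝ 4a³ + 27b² = 4·1³ + 27·1² = 4·1 + 27·1 ≡ 9 (mod 11). Nonzero ⇒ E is nonsingular.
For each x ∈ F_11, compute rhs = x³ + 1·x + 1 mod 11, then count y ∈ F_11 with y² ≡ rhs.
  x = 0: rhs = 1, matching y values: 1, 10 (2 points).
  x = 1: rhs = 3, matching y values: 5, 6 (2 points).
  x = 2: rhs = 0, matching y values: 0 (1 points).
  x = 3: rhs = 9, matching y values: 3, 8 (2 points).
  x = 4: rhs = 3, matching y values: 5, 6 (2 points).
  x = 5: rhs = 10, matching y values: none (0 points).
  x = 6: rhs = 3, matching y values: 5, 6 (2 points).
  x = 7: rhs = 10, matching y values: none (0 points).
  x = 8: rhs = 4, matching y values: 2, 9 (2 points).
  x = 9: rhs = 2, matching y values: none (0 points).
  x = 10: rhs = 10, matching y values: none (0 points).
Total affine count: 13.
Full point count |E(F_11)| = 13 + 1 = 14.
Hasse bound: |14 − (11+1)| = |2| = 2 ≤ 2√11 ≈ 6.6332 ✓.


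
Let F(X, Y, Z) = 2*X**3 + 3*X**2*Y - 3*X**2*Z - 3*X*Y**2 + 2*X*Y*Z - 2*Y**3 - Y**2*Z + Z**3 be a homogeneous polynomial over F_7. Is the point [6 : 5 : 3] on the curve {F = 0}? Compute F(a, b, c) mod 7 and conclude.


F(6,5,3) ≡ 3 (mod 7); P is NOT on the curve.

Evaluate F(6, 5, 3) term-by-term (mod 7).
  2*X**3 ↦ 2·216·1·1 = 432
  3*X**2*Y ↦ 3·36·5·1 = 540
  -3*X**2*Z ↦ -3·36·1·3 = -324
  -3*X*Y**2 ↦ -3·6·25·1 = -450
  2*X*Y*Z ↦ 2·6·5·3 = 180
  -2*Y**3 ↦ -2·1·125·1 = -250
  -Y**2*Z ↦ -1·1·25·3 = -75
  Z**3 ↦ 1·1·1·27 = 27
Sum: F(6, 5, 3) = (432) + (540) + (-324) + (-450) + (180) + (-250) + (-75) + (27) = 80.
Reducing mod 7: 80 ≡ 3 (mod 7).
Since F(a, b, c) ≡ 3 ≠ 0 (mod 7), P does NOT lie on the curve.


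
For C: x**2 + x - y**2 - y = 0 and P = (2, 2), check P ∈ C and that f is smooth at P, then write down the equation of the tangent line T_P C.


Tangent line at P: 5*x - 5*y = 0.

Step 1: f(2, 2) = 0, so P lies on C.
Step 2: partial derivatives
  f_x(x, y) = 2*x + 1, f_y(x, y) = -2*y - 1.
  f_x(P) = 5, f_y(P) = -5 (gradient nonzero, so P is smooth).
Step 3: tangent line at P: 5·(x − 2) + -5·(y − 2) = 0.
Expanding: 5*x - 5*y = 0.


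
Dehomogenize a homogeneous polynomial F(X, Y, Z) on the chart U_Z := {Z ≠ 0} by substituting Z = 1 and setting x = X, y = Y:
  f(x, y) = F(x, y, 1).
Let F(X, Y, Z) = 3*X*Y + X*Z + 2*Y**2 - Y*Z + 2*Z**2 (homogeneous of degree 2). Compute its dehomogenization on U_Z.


f(x, y) = 3*x*y + x + 2*y**2 - y + 2

On U_Z we set Z = 1. Each monomial c·X^i·Y^j·Z^k in F becomes c·x^i·y^j·1^k = c·x^i·y^j.
Substituting Z = 1: F(X, Y, 1) = 3*x*y + x + 2*y**2 - y + 2.
Note: deg(f) ≤ deg(F) = 2; strict inequality happens when F is divisible by Z (lost terms).


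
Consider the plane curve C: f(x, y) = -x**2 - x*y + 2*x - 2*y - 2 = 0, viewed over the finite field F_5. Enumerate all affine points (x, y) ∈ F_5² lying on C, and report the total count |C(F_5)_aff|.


Affine F_5-points: {(0, 4), (1, 3), (2, 2), (3, 0), (3, 1), (3, 2), (3, 3), (3, 4), (4, 0)}; count = 9.

For each of the 25 pairs (x, y) ∈ F_5², evaluate f(x, y) mod 5. Record the zeros.
  x = 0: [0↦3, 1↦1, 2↦4, 3↦2, 4↦0]  zeros at y ∈ {4}
  x = 1: [0↦4, 1↦1, 2↦3, 3↦0, 4↦2]  zeros at y ∈ {3}
  x = 2: [0↦3, 1↦4, 2↦0, 3↦1, 4↦2]  zeros at y ∈ {2}
  x = 3: [0↦0, 1↦0, 2↦0, 3↦0, 4↦0]  zeros at y ∈ {0, 1, 2, 3, 4}
  x = 4: [0↦0, 1↦4, 2↦3, 3↦2, 4↦1]  zeros at y ∈ {0}
Collecting zeros: affine points = {(0, 4), (1, 3), (2, 2), (3, 0), (3, 1), (3, 2), (3, 3), (3, 4), (4, 0)}.
Total count |C(F_5)_aff| = 9.


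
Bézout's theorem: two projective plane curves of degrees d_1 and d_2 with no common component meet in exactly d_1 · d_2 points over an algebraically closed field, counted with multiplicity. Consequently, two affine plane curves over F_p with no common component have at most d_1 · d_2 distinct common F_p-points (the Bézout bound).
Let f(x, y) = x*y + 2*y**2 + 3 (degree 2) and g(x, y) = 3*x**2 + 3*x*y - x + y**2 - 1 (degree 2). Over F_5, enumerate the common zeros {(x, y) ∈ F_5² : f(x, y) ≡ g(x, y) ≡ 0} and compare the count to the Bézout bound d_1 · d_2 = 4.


Common zeros: {(0, 1), (0, 4), (2, 2)}; count = 3; Bézout bound = 4.

deg(f) = 2, deg(g) = 2, so Bézout bound = 4.
Scan x ∈ F_5. For each x, list the y ∈ F_5 with f(x, y) ≡ 0 and those with g(x, y) ≡ 0 (mod 5); the common zeros in that column are the intersection.
  x = 0: f ≡ 0 at y ∈ {1, 4}; g ≡ 0 at y ∈ {1, 4}; common: {1, 4}.
  x = 1: f ≡ 0 at y ∈ ∅; g ≡ 0 at y ∈ {1}; common: ∅.
  x = 2: f ≡ 0 at y ∈ {2}; g ≡ 0 at y ∈ {2}; common: {2}.
  x = 3: f ≡ 0 at y ∈ {3}; g ≡ 0 at y ∈ {2, 4}; common: ∅.
  x = 4: f ≡ 0 at y ∈ ∅; g ≡ 0 at y ∈ ∅; common: ∅.
Collecting: common zeros = {(0, 1), (0, 4), (2, 2)}, so the count is 3.
Comparison with the Bézout bound: 3 ≤ 4 = deg(f)·deg(g), as expected for curves with no common component (the affine F_5-count falls short of the bound because intersections may lie at infinity, over extension fields, or carry multiplicity).


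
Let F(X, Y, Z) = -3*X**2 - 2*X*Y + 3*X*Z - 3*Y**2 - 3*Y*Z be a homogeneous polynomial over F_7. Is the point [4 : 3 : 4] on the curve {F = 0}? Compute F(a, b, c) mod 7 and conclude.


F(4,3,4) ≡ 4 (mod 7); P is NOT on the curve.

Evaluate F(4, 3, 4) term-by-term (mod 7).
  -3*X**2 ↦ -3·16·1·1 = -48
  -2*X*Y ↦ -2·4·3·1 = -24
  3*X*Z ↦ 3·4·1·4 = 48
  -3*Y**2 ↦ -3·1·9·1 = -27
  -3*Y*Z ↦ -3·1·3·4 = -36
Sum: F(4, 3, 4) = (-48) + (-24) + (48) + (-27) + (-36) = -87.
Reducing mod 7: -87 ≡ 4 (mod 7).
Since F(a, b, c) ≡ 4 ≠ 0 (mod 7), P does NOT lie on the curve.


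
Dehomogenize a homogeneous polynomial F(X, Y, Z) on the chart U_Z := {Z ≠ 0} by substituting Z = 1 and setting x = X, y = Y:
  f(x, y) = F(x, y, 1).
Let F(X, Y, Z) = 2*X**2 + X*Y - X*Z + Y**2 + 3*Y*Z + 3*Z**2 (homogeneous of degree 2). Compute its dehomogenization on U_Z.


f(x, y) = 2*x**2 + x*y - x + y**2 + 3*y + 3

On U_Z we set Z = 1. Each monomial c·X^i·Y^j·Z^k in F becomes c·x^i·y^j·1^k = c·x^i·y^j.
Substituting Z = 1: F(X, Y, 1) = 2*x**2 + x*y - x + y**2 + 3*y + 3.
Note: deg(f) ≤ deg(F) = 2; strict inequality happens when F is divisible by Z (lost terms).


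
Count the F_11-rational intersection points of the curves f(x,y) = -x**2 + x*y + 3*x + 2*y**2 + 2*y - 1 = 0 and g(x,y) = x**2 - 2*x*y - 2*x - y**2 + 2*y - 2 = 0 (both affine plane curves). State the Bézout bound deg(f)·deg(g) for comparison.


Common zeros: ∅; count = 0; Bézout bound = 4.

deg(f) = 2, deg(g) = 2, so Bézout bound = 4.
Scan x ∈ F_11. For each x, list the y ∈ F_11 with f(x, y) ≡ 0 and those with g(x, y) ≡ 0 (mod 11); the common zeros in that column are the intersection.
  x = 0: f ≡ 0 at y ∈ {2, 8}; g ≡ 0 at y ∈ ∅; common: ∅.
  x = 1: f ≡ 0 at y ∈ {5, 10}; g ≡ 0 at y ∈ ∅; common: ∅.
  x = 2: f ≡ 0 at y ∈ ∅; g ≡ 0 at y ∈ ∅; common: ∅.
  x = 3: f ≡ 0 at y ∈ {7}; g ≡ 0 at y ∈ {2, 5}; common: ∅.
  x = 4: f ≡ 0 at y ∈ ∅; g ≡ 0 at y ∈ {6, 10}; common: ∅.
  x = 5: f ≡ 0 at y ∈ {0, 2}; g ≡ 0 at y ∈ ∅; common: ∅.
  x = 6: f ≡ 0 at y ∈ ∅; g ≡ 0 at y ∈ {0, 1}; common: ∅.
  x = 7: f ≡ 0 at y ∈ {5, 7}; g ≡ 0 at y ∈ {0, 10}; common: ∅.
  x = 8: f ≡ 0 at y ∈ ∅; g ≡ 0 at y ∈ ∅; common: ∅.
  x = 9: f ≡ 0 at y ∈ {0}; g ≡ 0 at y ∈ {1, 5}; common: ∅.
  x = 10: f ≡ 0 at y ∈ ∅; g ≡ 0 at y ∈ {6, 9}; common: ∅.
Collecting: common zeros = ∅, so the count is 0.
Comparison with the Bézout bound: 0 ≤ 4 = deg(f)·deg(g), as expected for curves with no common component (the affine F_11-count falls short of the bound because intersections may lie at infinity, over extension fields, or carry multiplicity).


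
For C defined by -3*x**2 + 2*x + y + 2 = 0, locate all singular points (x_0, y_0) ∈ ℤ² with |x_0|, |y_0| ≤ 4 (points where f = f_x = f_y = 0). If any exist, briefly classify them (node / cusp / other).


No singular points in the scanned grid; C is smooth there.

Compute partial derivatives:
  f_x = 2 - 6*x.
  f_y = 1.
f_y = 1 is a nonzero constant, so f_y never vanishes: no point (x, y) can satisfy f = f_x = f_y = 0. In particular no (x, y) ∈ {−4, ..., 4}² is singular; the curve is smooth.


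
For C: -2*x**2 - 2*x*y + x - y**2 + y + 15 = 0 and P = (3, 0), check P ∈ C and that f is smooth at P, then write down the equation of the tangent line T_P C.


Tangent line at P: -11*x - 5*y + 33 = 0.

Step 1: f(3, 0) = 0, so P lies on C.
Step 2: partial derivatives
  f_x(x, y) = -4*x - 2*y + 1, f_y(x, y) = -2*x - 2*y + 1.
  f_x(P) = -11, f_y(P) = -5 (gradient nonzero, so P is smooth).
Step 3: tangent line at P: -11·(x − 3) + -5·(y − 0) = 0.
Expanding: -11*x - 5*y + 33 = 0.


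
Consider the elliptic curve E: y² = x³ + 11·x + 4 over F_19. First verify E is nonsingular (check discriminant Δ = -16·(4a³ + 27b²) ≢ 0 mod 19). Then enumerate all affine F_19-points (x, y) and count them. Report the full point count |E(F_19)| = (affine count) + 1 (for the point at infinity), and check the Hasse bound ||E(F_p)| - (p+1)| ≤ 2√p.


Affine points = {(0, 2), (0, 17), (1, 4), (1, 15), (3, 8), (3, 11), (4, 6), (4, 13), (6, 1), (6, 18), (7, 5), (7, 14), (13, 8), (13, 11), (16, 1), (16, 18), (18, 7), (18, 12)}; affine count = 18; |E(F_19)| = 19.

Discriminant check: Δ ∝ 4a³ + 27b² = 4·11³ + 27·4² = 4·1331 + 27·16 ≡ 18 (mod 19). Nonzero ⇒ E is nonsingular.
For each x ∈ F_19, compute rhs = x³ + 11·x + 4 mod 19, then count y ∈ F_19 with y² ≡ rhs.
  x = 0: rhs = 4, matching y values: 2, 17 (2 points).
  x = 1: rhs = 16, matching y values: 4, 15 (2 points).
  x = 2: rhs = 15, matching y values: none (0 points).
  x = 3: rhs = 7, matching y values: 8, 11 (2 points).
  x = 4: rhs = 17, matching y values: 6, 13 (2 points).
  x = 5: rhs = 13, matching y values: none (0 points).
  x = 6: rhs = 1, matching y values: 1, 18 (2 points).
  x = 7: rhs = 6, matching y values: 5, 14 (2 points).
  x = 8: rhs = 15, matching y values: none (0 points).
  x = 9: rhs = 15, matching y values: none (0 points).
  x = 10: rhs = 12, matching y values: none (0 points).
  x = 11: rhs = 12, matching y values: none (0 points).
  x = 12: rhs = 2, matching y values: none (0 points).
  x = 13: rhs = 7, matching y values: 8, 11 (2 points).
  x = 14: rhs = 14, matching y values: none (0 points).
  x = 15: rhs = 10, matching y values: none (0 points).
  x = 16: rhs = 1, matching y values: 1, 18 (2 points).
  x = 17: rhs = 12, matching y values: none (0 points).
  x = 18: rhs = 11, matching y values: 7, 12 (2 points).
Total affine count: 18.
Full point count |E(F_19)| = 18 + 1 = 19.
Hasse bound: |19 − (19+1)| = |-1| = 1 ≤ 2√19 ≈ 8.7178 ✓.


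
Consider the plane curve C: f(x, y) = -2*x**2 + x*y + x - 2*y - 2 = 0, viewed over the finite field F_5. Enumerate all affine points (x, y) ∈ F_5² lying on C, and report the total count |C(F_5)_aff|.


Affine F_5-points: {(0, 4), (1, 2), (3, 2), (4, 0)}; count = 4.

For each of the 25 pairs (x, y) ∈ F_5², evaluate f(x, y) mod 5. Record the zeros.
  x = 0: [0↦3, 1↦1, 2↦4, 3↦2, 4↦0]  zeros at y ∈ {4}
  x = 1: [0↦2, 1↦1, 2↦0, 3↦4, 4↦3]  zeros at y ∈ {2}
  x = 2: [0↦2, 1↦2, 2↦2, 3↦2, 4↦2]  zeros at y ∈ ∅
  x = 3: [0↦3, 1↦4, 2↦0, 3↦1, 4↦2]  zeros at y ∈ {2}
  x = 4: [0↦0, 1↦2, 2↦4, 3↦1, 4↦3]  zeros at y ∈ {0}
Collecting zeros: affine points = {(0, 4), (1, 2), (3, 2), (4, 0)}.
Total count |C(F_5)_aff| = 4.


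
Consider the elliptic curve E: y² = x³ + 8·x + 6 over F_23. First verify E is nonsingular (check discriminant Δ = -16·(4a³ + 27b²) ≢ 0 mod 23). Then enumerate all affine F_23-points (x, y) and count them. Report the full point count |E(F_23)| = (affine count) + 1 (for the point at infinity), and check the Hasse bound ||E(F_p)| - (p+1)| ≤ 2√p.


Affine points = {(0, 11), (0, 12), (9, 5), (9, 18), (12, 6), (12, 17), (17, 8), (17, 15), (18, 5), (18, 18), (19, 5), (19, 18), (20, 1), (20, 22)}; affine count = 14; |E(F_23)| = 15.

Discriminant check: Δ ∝ 4a³ + 27b² = 4·8³ + 27·6² = 4·512 + 27·36 ≡ 7 (mod 23). Nonzero ⇒ E is nonsingular.
For each x ∈ F_23, compute rhs = x³ + 8·x + 6 mod 23, then count y ∈ F_23 with y² ≡ rhs.
  x = 0: rhs = 6, matching y values: 11, 12 (2 points).
  x = 1: rhs = 15, matching y values: none (0 points).
  x = 2: rhs = 7, matching y values: none (0 points).
  x = 3: rhs = 11, matching y values: none (0 points).
  x = 4: rhs = 10, matching y values: none (0 points).
  x = 5: rhs = 10, matching y values: none (0 points).
  x = 6: rhs = 17, matching y values: none (0 points).
  x = 7: rhs = 14, matching y values: none (0 points).
  x = 8: rhs = 7, matching y values: none (0 points).
  x = 9: rhs = 2, matching y values: 5, 18 (2 points).
  x = 10: rhs = 5, matching y values: none (0 points).
  x = 11: rhs = 22, matching y values: none (0 points).
  x = 12: rhs = 13, matching y values: 6, 17 (2 points).
  x = 13: rhs = 7, matching y values: none (0 points).
  x = 14: rhs = 10, matching y values: none (0 points).
  x = 15: rhs = 5, matching y values: none (0 points).
  x = 16: rhs = 21, matching y values: none (0 points).
  x = 17: rhs = 18, matching y values: 8, 15 (2 points).
  x = 18: rhs = 2, matching y values: 5, 18 (2 points).
  x = 19: rhs = 2, matching y values: 5, 18 (2 points).
  x = 20: rhs = 1, matching y values: 1, 22 (2 points).
  x = 21: rhs = 5, matching y values: none (0 points).
  x = 22: rhs = 20, matching y values: none (0 points).
Total affine count: 14.
Full point count |E(F_23)| = 14 + 1 = 15.
Hasse bound: |15 − (23+1)| = |-9| = 9 ≤ 2√23 ≈ 9.5917 ✓.


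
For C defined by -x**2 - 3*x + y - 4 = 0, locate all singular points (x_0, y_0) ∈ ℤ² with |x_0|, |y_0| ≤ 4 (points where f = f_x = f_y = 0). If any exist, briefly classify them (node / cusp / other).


No singular points in the scanned grid; C is smooth there.

Compute partial derivatives:
  f_x = -2*x - 3.
  f_y = 1.
f_y = 1 is a nonzero constant, so f_y never vanishes: no point (x, y) can satisfy f = f_x = f_y = 0. In particular no (x, y) ∈ {−4, ..., 4}² is singular; the curve is smooth.


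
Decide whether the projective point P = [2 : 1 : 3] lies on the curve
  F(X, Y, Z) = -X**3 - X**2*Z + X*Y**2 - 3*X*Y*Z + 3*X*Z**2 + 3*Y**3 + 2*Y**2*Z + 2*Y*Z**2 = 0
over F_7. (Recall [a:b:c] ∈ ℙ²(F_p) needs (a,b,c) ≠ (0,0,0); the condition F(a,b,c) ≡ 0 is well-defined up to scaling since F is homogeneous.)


F(2,1,3) ≡ 3 (mod 7); P is NOT on the curve.

Evaluate F(2, 1, 3) term-by-term (mod 7).
  -X**3 ↦ -1·8·1·1 = -8
  -X**2*Z ↦ -1·4·1·3 = -12
  X*Y**2 ↦ 1·2·1·1 = 2
  -3*X*Y*Z ↦ -3·2·1·3 = -18
  3*X*Z**2 ↦ 3·2·1·9 = 54
  3*Y**3 ↦ 3·1·1·1 = 3
  2*Y**2*Z ↦ 2·1·1·3 = 6
  2*Y*Z**2 ↦ 2·1·1·9 = 18
Sum: F(2, 1, 3) = (-8) + (-12) + (2) + (-18) + (54) + (3) + (6) + (18) = 45.
Reducing mod 7: 45 ≡ 3 (mod 7).
Since F(a, b, c) ≡ 3 ≠ 0 (mod 7), P does NOT lie on the curve.


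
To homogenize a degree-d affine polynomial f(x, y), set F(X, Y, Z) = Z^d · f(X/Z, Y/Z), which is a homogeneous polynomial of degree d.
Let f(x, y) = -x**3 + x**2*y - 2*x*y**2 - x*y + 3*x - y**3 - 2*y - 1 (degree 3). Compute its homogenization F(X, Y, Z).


F(X, Y, Z) = -X**3 + X**2*Y - 2*X*Y**2 - X*Y*Z + 3*X*Z**2 - Y**3 - 2*Y*Z**2 - Z**3

deg(f) = 3.
Substitute x = X/Z, y = Y/Z into f, then multiply by Z^3.
  monomial -1·x^3·y^0 ↦ -1·X^3·Y^0·Z^0.
  monomial 1·x^2·y^1 ↦ 1·X^2·Y^1·Z^0.
  monomial -2·x^1·y^2 ↦ -2·X^1·Y^2·Z^0.
  monomial -1·x^1·y^1 ↦ -1·X^1·Y^1·Z^1.
  monomial 3·x^1·y^0 ↦ 3·X^1·Y^0·Z^2.
  monomial -1·x^0·y^3 ↦ -1·X^0·Y^3·Z^0.
  monomial -2·x^0·y^1 ↦ -2·X^0·Y^1·Z^2.
  monomial -1·x^0·y^0 ↦ -1·X^0·Y^0·Z^3.
Collecting: F(X, Y, Z) = -X**3 + X**2*Y - 2*X*Y**2 - X*Y*Z + 3*X*Z**2 - Y**3 - 2*Y*Z**2 - Z**3.


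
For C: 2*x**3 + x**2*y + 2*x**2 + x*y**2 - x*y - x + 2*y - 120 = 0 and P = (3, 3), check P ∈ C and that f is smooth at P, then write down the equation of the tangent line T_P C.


Tangent line at P: 89*x + 26*y - 345 = 0.

Step 1: f(3, 3) = 0, so P lies on C.
Step 2: partial derivatives
  f_x(x, y) = 6*x**2 + 2*x*y + 4*x + y**2 - y - 1, f_y(x, y) = x**2 + 2*x*y - x + 2.
  f_x(P) = 89, f_y(P) = 26 (gradient nonzero, so P is smooth).
Step 3: tangent line at P: 89·(x − 3) + 26·(y − 3) = 0.
Expanding: 89*x + 26*y - 345 = 0.


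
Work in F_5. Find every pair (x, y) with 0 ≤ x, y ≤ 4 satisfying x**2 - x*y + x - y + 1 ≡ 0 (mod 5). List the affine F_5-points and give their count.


Affine F_5-points: {(0, 1), (1, 4), (2, 4), (3, 2)}; count = 4.

For each of the 25 pairs (x, y) ∈ F_5², evaluate f(x, y) mod 5. Record the zeros.
  x = 0: [0↦1, 1↦0, 2↦4, 3↦3, 4↦2]  zeros at y ∈ {1}
  x = 1: [0↦3, 1↦1, 2↦4, 3↦2, 4↦0]  zeros at y ∈ {4}
  x = 2: [0↦2, 1↦4, 2↦1, 3↦3, 4↦0]  zeros at y ∈ {4}
  x = 3: [0↦3, 1↦4, 2↦0, 3↦1, 4↦2]  zeros at y ∈ {2}
  x = 4: [0↦1, 1↦1, 2↦1, 3↦1, 4↦1]  zeros at y ∈ ∅
Collecting zeros: affine points = {(0, 1), (1, 4), (2, 4), (3, 2)}.
Total count |C(F_5)_aff| = 4.


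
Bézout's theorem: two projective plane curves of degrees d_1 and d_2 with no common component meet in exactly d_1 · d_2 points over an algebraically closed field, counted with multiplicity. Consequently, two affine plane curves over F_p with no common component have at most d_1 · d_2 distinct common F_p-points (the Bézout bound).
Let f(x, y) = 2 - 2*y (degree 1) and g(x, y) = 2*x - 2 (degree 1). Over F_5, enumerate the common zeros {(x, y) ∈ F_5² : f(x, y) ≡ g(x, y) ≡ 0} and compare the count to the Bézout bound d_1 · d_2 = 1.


Common zeros: {(1, 1)}; count = 1; Bézout bound = 1.

deg(f) = 1, deg(g) = 1, so Bézout bound = 1.
Scan x ∈ F_5. For each x, list the y ∈ F_5 with f(x, y) ≡ 0 and those with g(x, y) ≡ 0 (mod 5); the common zeros in that column are the intersection.
  x = 0: f ≡ 0 at y ∈ {1}; g ≡ 0 at y ∈ ∅; common: ∅.
  x = 1: f ≡ 0 at y ∈ {1}; g ≡ 0 at y ∈ {0, 1, 2, 3, 4}; common: {1}.
  x = 2: f ≡ 0 at y ∈ {1}; g ≡ 0 at y ∈ ∅; common: ∅.
  x = 3: f ≡ 0 at y ∈ {1}; g ≡ 0 at y ∈ ∅; common: ∅.
  x = 4: f ≡ 0 at y ∈ {1}; g ≡ 0 at y ∈ ∅; common: ∅.
Collecting: common zeros = {(1, 1)}, so the count is 1.
Comparison with the Bézout bound: 1 ≤ 1 = deg(f)·deg(g), as expected for curves with no common component (the bound is attained).


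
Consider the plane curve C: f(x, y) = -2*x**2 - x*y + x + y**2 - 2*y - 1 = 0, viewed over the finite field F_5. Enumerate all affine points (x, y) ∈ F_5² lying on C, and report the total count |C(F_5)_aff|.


Affine F_5-points: {(2, 1), (2, 3), (3, 1), (3, 4)}; count = 4.

For each of the 25 pairs (x, y) ∈ F_5², evaluate f(x, y) mod 5. Record the zeros.
  x = 0: [0↦4, 1↦3, 2↦4, 3↦2, 4↦2]  zeros at y ∈ ∅
  x = 1: [0↦3, 1↦1, 2↦1, 3↦3, 4↦2]  zeros at y ∈ ∅
  x = 2: [0↦3, 1↦0, 2↦4, 3↦0, 4↦3]  zeros at y ∈ {1, 3}
  x = 3: [0↦4, 1↦0, 2↦3, 3↦3, 4↦0]  zeros at y ∈ {1, 4}
  x = 4: [0↦1, 1↦1, 2↦3, 3↦2, 4↦3]  zeros at y ∈ ∅
Collecting zeros: affine points = {(2, 1), (2, 3), (3, 1), (3, 4)}.
Total count |C(F_5)_aff| = 4.


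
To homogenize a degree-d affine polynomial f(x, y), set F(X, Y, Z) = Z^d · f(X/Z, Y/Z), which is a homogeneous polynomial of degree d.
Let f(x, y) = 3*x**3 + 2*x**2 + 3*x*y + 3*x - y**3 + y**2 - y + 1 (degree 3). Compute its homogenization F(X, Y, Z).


F(X, Y, Z) = 3*X**3 + 2*X**2*Z + 3*X*Y*Z + 3*X*Z**2 - Y**3 + Y**2*Z - Y*Z**2 + Z**3

deg(f) = 3.
Substitute x = X/Z, y = Y/Z into f, then multiply by Z^3.
  monomial 3·x^3·y^0 ↦ 3·X^3·Y^0·Z^0.
  monomial 2·x^2·y^0 ↦ 2·X^2·Y^0·Z^1.
  monomial 3·x^1·y^1 ↦ 3·X^1·Y^1·Z^1.
  monomial 3·x^1·y^0 ↦ 3·X^1·Y^0·Z^2.
  monomial -1·x^0·y^3 ↦ -1·X^0·Y^3·Z^0.
  monomial 1·x^0·y^2 ↦ 1·X^0·Y^2·Z^1.
  monomial -1·x^0·y^1 ↦ -1·X^0·Y^1·Z^2.
  monomial 1·x^0·y^0 ↦ 1·X^0·Y^0·Z^3.
Collecting: F(X, Y, Z) = 3*X**3 + 2*X**2*Z + 3*X*Y*Z + 3*X*Z**2 - Y**3 + Y**2*Z - Y*Z**2 + Z**3.
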